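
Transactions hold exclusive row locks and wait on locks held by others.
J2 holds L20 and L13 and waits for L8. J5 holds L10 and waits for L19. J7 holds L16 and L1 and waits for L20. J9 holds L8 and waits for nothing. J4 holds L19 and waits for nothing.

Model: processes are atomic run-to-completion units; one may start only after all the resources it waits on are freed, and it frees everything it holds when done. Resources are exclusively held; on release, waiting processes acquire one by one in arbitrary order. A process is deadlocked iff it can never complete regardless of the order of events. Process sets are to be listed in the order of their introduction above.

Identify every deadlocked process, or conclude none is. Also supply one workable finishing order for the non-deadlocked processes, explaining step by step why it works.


The deadlocked set is empty.
Key observation: the wait graph is acyclic; completion cascades from the unblocked processes through everyone else.
A valid finishing order for the others: J9, J2, J4, J5, J7.
Walking it through:
  J9 waits on nothing -> runs at once and releases L8
  J2 waits on L8 — all released -> runs and releases L20 and L13
  J4 waits on nothing -> runs at once and releases L19
  J5 waits on L19 — all released -> runs and releases L10
  J7 waits on L20 — all released -> runs and releases L16 and L1


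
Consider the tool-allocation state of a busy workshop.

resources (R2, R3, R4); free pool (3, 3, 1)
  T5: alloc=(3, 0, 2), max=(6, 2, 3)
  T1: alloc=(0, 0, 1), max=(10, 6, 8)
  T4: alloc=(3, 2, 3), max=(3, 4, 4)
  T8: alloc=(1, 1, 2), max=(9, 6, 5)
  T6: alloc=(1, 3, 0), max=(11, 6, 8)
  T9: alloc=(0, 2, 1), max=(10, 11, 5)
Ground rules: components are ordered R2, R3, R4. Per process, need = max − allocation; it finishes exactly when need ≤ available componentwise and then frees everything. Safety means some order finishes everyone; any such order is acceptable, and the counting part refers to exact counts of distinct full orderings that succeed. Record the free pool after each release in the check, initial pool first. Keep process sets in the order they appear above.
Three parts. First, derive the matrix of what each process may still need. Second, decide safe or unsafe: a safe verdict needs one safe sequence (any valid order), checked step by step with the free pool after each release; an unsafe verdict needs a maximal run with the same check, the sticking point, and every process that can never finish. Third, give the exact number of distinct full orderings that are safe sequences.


(1) Remaining need (order R2, R3, R4):
  T5: (3, 2, 1)
  T1: (10, 6, 7)
  T4: (0, 2, 1)
  T8: (8, 5, 3)
  T6: (10, 3, 8)
  T9: (10, 9, 4)
(2) SAFE, for example via the order T4, T5, T8, T1, T6, T9.
Key observation: the order's first zero-slack moment is T4 ((0, 2, 1) needed, (3, 3, 1) free — a requested resource with nothing to spare).
Walking it through:
  pool = (3, 3, 1)
  run T4 (needs (0, 2, 1), free (3, 3, 1)); after release of (3, 2, 3) the pool is (6, 5, 4)
  run T5 (needs (3, 2, 1), free (6, 5, 4)); after release of (3, 0, 2) the pool is (9, 5, 6)
  run T8 (needs (8, 5, 3), free (9, 5, 6)); after release of (1, 1, 2) the pool is (10, 6, 8)
  run T1 (needs (10, 6, 7), free (10, 6, 8)); after release of (0, 0, 1) the pool is (10, 6, 9)
  run T6 (needs (10, 3, 8), free (10, 6, 9)); after release of (1, 3, 0) the pool is (11, 9, 9)
  run T9 (needs (10, 9, 4), free (11, 9, 9)); after release of (0, 2, 1) the pool is (11, 11, 10)
(3) Exactly 6 of the possible complete orderings are safe sequences.


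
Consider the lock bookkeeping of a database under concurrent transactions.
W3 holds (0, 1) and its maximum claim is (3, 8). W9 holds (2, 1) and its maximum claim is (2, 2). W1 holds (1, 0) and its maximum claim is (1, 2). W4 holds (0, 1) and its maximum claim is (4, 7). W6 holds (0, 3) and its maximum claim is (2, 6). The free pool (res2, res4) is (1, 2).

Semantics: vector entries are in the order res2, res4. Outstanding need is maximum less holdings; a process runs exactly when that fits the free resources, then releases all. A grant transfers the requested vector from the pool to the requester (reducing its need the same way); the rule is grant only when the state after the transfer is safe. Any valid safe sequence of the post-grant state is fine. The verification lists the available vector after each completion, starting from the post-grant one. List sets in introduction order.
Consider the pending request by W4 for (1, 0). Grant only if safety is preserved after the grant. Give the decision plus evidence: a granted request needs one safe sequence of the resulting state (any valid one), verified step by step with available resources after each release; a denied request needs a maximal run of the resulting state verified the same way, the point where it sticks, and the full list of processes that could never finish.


GRANT: granting preserves safety; a valid post-grant sequence is W1, W9, W6, W4, W3.
Key observation: even at the reduced pool (0, 2), W1 fits immediately, so safety survives the grant.
Verifying the post-grant state step by step:
  pool = (0, 2)
  run W1 (needs (0, 2), free (0, 2)); after release of (1, 0) the pool is (1, 2)
  run W9 (needs (0, 1), free (1, 2)); after release of (2, 1) the pool is (3, 3)
  run W6 (needs (2, 3), free (3, 3)); after release of (0, 3) the pool is (3, 6)
  run W4 (needs (3, 6), free (3, 6)); after release of (1, 1) the pool is (4, 7)
  run W3 (needs (3, 7), free (4, 7)); after release of (0, 1) the pool is (4, 8)


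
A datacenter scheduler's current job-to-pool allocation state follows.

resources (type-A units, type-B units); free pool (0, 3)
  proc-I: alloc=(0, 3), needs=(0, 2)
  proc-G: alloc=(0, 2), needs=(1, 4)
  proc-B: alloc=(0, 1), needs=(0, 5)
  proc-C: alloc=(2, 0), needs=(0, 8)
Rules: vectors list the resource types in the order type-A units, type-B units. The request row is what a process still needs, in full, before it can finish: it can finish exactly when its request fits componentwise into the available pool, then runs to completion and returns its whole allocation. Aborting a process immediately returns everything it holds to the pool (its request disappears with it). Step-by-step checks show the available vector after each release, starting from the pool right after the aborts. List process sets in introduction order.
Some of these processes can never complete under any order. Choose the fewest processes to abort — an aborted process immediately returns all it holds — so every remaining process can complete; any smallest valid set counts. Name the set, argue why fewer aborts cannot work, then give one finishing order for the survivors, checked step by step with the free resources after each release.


Abort proc-C.
Key observation: the returned (2, 0) from proc-C is what brings proc-G — unrunnable before, under any order — into play at step 2.
Minimality: the empty abort set fails — the state is deadlocked as it stands.
The survivors complete as proc-I, proc-G, proc-B. Verifying each step (starting from the post-abort pool):
  pool = (2, 3)
  run proc-I (needs (0, 2), free (2, 3)); after release of (0, 3) the pool is (2, 6)
  run proc-G (needs (1, 4), free (2, 6)); after release of (0, 2) the pool is (2, 8)
  run proc-B (needs (0, 5), free (2, 8)); after release of (0, 1) the pool is (2, 9)


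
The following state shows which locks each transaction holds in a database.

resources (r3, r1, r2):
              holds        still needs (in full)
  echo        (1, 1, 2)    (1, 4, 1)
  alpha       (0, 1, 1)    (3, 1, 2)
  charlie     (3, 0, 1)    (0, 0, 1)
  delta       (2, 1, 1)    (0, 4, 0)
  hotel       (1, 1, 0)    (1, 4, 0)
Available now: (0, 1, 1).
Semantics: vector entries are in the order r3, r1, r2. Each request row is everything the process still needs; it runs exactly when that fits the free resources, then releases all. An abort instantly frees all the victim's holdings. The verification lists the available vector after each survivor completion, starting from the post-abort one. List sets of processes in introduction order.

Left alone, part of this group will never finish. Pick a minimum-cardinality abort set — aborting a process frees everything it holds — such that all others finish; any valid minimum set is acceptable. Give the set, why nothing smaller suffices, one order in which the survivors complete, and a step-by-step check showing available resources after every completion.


Minimum abort set: echo and delta.
Key observation: aborting echo and delta returns (3, 2, 3), and hotel — hopeless before — runs at step 3 with the returned capacity in the pool.
No one abort is enough; case by case: echo alone leaves delta blocked (short on r1); alpha alone leaves echo blocked (short on r1); charlie alone leaves echo blocked (short on r1); delta alone leaves echo blocked (short on r1); hotel alone leaves echo blocked (short on r1).
Survivors finish in the order: charlie, alpha, hotel. Step-by-step check (pool after the aborts first):
  pool = (3, 3, 4)
  charlie: need (0, 0, 1) fits (3, 3, 4); releases (3, 0, 1), pool now (6, 3, 5)
  alpha: need (3, 1, 2) fits (6, 3, 5); releases (0, 1, 1), pool now (6, 4, 6)
  hotel: need (1, 4, 0) fits (6, 4, 6); releases (1, 1, 0), pool now (7, 5, 6)


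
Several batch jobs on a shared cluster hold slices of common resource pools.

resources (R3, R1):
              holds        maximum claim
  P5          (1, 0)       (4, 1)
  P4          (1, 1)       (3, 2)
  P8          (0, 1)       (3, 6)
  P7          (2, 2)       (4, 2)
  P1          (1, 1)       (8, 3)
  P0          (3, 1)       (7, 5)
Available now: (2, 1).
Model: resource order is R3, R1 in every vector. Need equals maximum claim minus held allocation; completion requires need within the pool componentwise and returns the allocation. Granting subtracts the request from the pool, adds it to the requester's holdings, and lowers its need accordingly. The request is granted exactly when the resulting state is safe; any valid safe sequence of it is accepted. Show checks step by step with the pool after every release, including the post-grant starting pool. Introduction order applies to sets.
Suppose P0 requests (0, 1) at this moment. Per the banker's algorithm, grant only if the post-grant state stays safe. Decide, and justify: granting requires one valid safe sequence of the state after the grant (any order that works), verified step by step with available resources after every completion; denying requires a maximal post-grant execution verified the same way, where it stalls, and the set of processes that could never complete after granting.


GRANT: granting preserves safety; a valid post-grant sequence is P7, P4, P0, P5, P8, P1.
Key observation: even at the reduced pool (2, 0), P7 fits immediately, so safety survives the grant.
Check on the post-grant state, step by step:
  pool = (2, 0)
  run P7 (needs (2, 0), free (2, 0)); after release of (2, 2) the pool is (4, 2)
  run P4 (needs (2, 1), free (4, 2)); after release of (1, 1) the pool is (5, 3)
  run P0 (needs (4, 3), free (5, 3)); after release of (3, 2) the pool is (8, 5)
  run P5 (needs (3, 1), free (8, 5)); after release of (1, 0) the pool is (9, 5)
  run P8 (needs (3, 5), free (9, 5)); after release of (0, 1) the pool is (9, 6)
  run P1 (needs (7, 2), free (9, 6)); after release of (1, 1) the pool is (10, 7)


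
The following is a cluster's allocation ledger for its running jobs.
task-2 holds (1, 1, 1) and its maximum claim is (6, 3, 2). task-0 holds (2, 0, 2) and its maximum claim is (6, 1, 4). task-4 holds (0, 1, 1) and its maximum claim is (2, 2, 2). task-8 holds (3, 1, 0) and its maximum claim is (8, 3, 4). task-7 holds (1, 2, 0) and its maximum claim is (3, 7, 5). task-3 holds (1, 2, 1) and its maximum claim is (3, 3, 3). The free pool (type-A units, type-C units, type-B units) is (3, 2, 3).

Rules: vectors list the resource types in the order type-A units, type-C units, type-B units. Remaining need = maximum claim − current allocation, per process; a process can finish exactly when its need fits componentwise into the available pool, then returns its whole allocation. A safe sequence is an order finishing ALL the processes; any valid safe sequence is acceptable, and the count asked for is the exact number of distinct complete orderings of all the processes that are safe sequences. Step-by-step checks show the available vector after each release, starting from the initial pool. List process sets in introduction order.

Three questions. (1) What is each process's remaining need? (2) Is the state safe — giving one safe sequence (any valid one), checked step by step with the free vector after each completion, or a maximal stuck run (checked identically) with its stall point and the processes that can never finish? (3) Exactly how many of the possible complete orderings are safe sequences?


(1) Outstanding need per process (order type-A units, type-C units, type-B units):
  task-2: (5, 2, 1)
  task-0: (4, 1, 2)
  task-4: (2, 1, 1)
  task-8: (5, 2, 4)
  task-7: (2, 5, 5)
  task-3: (2, 1, 2)
(2) SAFE. One safe sequence: task-3, task-0, task-8, task-2, task-4, task-7.
Key observation: the first exact fit in this order is task-0 — it needs (4, 1, 2) with (4, 4, 4) free, meeting a requested resource to the last unit.
Verifying each step:
  pool = (3, 2, 3)
  task-3: need (2, 1, 2) fits (3, 2, 3); releases (1, 2, 1), pool now (4, 4, 4)
  task-0: need (4, 1, 2) fits (4, 4, 4); releases (2, 0, 2), pool now (6, 4, 6)
  task-8: need (5, 2, 4) fits (6, 4, 6); releases (3, 1, 0), pool now (9, 5, 6)
  task-2: need (5, 2, 1) fits (9, 5, 6); releases (1, 1, 1), pool now (10, 6, 7)
  task-4: need (2, 1, 1) fits (10, 6, 7); releases (0, 1, 1), pool now (10, 7, 8)
  task-7: need (2, 5, 5) fits (10, 7, 8); releases (1, 2, 0), pool now (11, 9, 8)
(3) Exactly 42 of the possible complete orderings are safe sequences.


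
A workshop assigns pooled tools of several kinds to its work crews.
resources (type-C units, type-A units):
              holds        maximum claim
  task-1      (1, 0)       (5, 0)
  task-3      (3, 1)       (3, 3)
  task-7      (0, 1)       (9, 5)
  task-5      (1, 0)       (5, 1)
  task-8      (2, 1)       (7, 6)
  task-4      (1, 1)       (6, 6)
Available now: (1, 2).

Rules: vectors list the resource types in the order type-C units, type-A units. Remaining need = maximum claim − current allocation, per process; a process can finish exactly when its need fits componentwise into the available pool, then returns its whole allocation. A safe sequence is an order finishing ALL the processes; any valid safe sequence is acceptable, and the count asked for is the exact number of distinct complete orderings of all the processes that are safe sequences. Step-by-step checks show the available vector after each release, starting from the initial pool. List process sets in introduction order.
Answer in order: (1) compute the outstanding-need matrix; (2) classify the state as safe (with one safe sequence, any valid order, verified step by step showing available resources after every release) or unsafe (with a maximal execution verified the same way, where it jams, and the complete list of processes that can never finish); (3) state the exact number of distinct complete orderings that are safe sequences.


(1) Outstanding need per process (order type-C units, type-A units):
  task-1: (4, 0)
  task-3: (0, 2)
  task-7: (9, 4)
  task-5: (4, 1)
  task-8: (5, 5)
  task-4: (5, 5)
(2) UNSAFE — no complete ordering exists.
Key observation: the pool after task-3, task-1, task-5 is (6, 3); every surviving request exceeds it in type-A units, so progress ends there.
Going as far as possible: task-3, task-1, task-5; after that, nothing fits. Walking it through:
  pool = (1, 2)
  task-3 needs (0, 2) <= (1, 2) -> finishes; pool += (3, 1) = (4, 3)
  task-1 needs (4, 0) <= (4, 3) -> finishes; pool += (1, 0) = (5, 3)
  task-5 needs (4, 1) <= (5, 3) -> finishes; pool += (1, 0) = (6, 3)
  blocked: task-7 wants (9, 4), pool (6, 3) — not enough type-C units and type-A units
  blocked: task-8 wants (5, 5), pool (6, 3) — not enough type-A units
  blocked: task-4 wants (5, 5), pool (6, 3) — not enough type-A units
Permanently blocked: task-7, task-8 and task-4.
(3) The exact count: 0 of the possible complete orderings are safe sequences.


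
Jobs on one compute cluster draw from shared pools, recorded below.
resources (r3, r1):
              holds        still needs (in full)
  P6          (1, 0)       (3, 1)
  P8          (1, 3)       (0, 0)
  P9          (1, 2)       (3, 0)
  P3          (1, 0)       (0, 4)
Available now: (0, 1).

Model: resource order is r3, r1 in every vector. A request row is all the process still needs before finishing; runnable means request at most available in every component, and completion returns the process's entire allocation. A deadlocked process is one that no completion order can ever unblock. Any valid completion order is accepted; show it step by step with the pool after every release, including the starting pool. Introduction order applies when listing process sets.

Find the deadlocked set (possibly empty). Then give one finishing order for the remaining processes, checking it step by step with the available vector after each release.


The deadlocked set is P6 and P9.
Key observation: after P8, P3 complete, (2, 4) is the best the pool ever gets, yet each leftover process wants more r3.
A valid finishing order for the others: P8, P3. Check, step by step:
  pool = (0, 1)
  run P8 (needs (0, 0), free (0, 1)); after release of (1, 3) the pool is (1, 4)
  run P3 (needs (0, 4), free (1, 4)); after release of (1, 0) the pool is (2, 4)
None of the blocked processes ever fits:
  blocked: P6 wants (3, 1), pool (2, 4) — not enough r3
  blocked: P9 wants (3, 0), pool (2, 4) — not enough r3


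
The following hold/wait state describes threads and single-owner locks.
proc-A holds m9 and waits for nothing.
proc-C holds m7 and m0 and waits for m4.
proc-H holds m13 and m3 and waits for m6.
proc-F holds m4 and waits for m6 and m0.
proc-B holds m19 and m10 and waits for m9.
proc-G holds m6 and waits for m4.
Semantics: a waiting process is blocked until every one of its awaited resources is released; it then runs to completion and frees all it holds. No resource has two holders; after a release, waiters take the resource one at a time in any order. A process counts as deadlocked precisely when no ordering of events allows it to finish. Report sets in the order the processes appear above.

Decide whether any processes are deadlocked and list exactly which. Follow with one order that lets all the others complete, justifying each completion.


Deadlocked set: proc-C, proc-H, proc-F and proc-G.
Key observation: proc-C -> proc-F -> proc-C is a circular wait — nothing in it can go first; proc-G is caught in further circular waits and proc-H waits into the deadlock from upstream.
A valid finishing order for the others: proc-A, proc-B.
Walking it through:
  run proc-A (it waits on nothing); releases m9
  proc-B: everything it awaited (m9) is free; runs, freeing m19 and m10


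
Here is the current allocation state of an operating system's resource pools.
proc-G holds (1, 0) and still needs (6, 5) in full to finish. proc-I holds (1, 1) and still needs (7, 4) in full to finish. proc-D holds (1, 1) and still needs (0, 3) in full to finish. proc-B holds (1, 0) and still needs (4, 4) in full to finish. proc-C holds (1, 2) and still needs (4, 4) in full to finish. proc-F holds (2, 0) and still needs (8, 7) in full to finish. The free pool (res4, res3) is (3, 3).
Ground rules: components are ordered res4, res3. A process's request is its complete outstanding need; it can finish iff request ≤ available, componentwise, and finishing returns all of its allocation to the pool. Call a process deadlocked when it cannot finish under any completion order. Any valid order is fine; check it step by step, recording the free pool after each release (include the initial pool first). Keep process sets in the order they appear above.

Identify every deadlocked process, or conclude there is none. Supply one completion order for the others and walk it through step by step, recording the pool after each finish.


The deadlocked set is empty.
Key observation: beginning at proc-D, releases accumulate fast enough that every process eventually fits.
A valid finishing order for the others: proc-D, proc-C, proc-B, proc-G, proc-I, proc-F. Step-by-step check:
  pool = (3, 3)
  proc-D needs (0, 3) <= (3, 3) -> finishes; pool += (1, 1) = (4, 4)
  proc-C needs (4, 4) <= (4, 4) -> finishes; pool += (1, 2) = (5, 6)
  proc-B needs (4, 4) <= (5, 6) -> finishes; pool += (1, 0) = (6, 6)
  proc-G needs (6, 5) <= (6, 6) -> finishes; pool += (1, 0) = (7, 6)
  proc-I needs (7, 4) <= (7, 6) -> finishes; pool += (1, 1) = (8, 7)
  proc-F needs (8, 7) <= (8, 7) -> finishes; pool += (2, 0) = (10, 7)


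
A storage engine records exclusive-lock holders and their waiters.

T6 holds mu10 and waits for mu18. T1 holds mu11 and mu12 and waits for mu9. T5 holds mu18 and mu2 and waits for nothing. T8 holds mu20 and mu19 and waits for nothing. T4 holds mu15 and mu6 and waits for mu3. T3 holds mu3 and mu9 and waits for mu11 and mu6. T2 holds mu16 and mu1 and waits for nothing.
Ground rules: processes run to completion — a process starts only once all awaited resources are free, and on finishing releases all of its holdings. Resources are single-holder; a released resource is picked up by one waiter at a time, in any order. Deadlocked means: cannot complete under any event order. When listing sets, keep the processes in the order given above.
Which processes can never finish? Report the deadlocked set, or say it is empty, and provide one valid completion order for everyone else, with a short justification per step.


Deadlocked: T1, T4 and T3.
Key observation: the knot is the closed ring of waits T1 -> T3 -> T1; T4 is caught in further circular waits.
One completion order for the rest: T8, T5, T2, T6.
Verifying each step:
  T8 waits on nothing -> runs at once and releases mu20 and mu19
  T5 waits on nothing -> runs at once and releases mu18 and mu2
  T2 waits on nothing -> runs at once and releases mu16 and mu1
  T6: everything it awaited (mu18) is free; runs, freeing mu10


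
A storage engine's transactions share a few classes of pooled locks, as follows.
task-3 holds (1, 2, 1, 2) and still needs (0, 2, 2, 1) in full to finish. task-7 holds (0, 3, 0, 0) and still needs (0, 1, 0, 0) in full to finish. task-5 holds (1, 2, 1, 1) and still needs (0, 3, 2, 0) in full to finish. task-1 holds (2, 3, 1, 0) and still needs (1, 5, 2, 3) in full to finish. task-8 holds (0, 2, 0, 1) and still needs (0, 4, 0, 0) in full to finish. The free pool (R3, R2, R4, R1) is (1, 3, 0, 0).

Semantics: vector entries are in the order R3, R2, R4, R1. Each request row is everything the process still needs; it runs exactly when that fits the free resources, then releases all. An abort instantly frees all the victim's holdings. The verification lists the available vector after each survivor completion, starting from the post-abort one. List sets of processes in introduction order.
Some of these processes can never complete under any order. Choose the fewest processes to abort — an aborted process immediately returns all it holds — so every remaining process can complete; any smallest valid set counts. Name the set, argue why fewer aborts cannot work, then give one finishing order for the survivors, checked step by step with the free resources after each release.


The answer: abort task-5 and task-1.
Key observation: before aborting task-5 and task-1, task-3 was permanently blocked — no order could ever run it; afterwards it completes at step 3.
Why nothing smaller works — every single abort fails: task-3 alone leaves task-5 blocked (short on R4); task-7 alone leaves task-3 blocked (short on R4); task-5 alone leaves task-3 blocked (short on R4); task-1 alone leaves task-3 blocked (short on R4); task-8 alone leaves task-3 blocked (short on R4).
The survivors complete as task-7, task-8, task-3. Check, step by step (starting from the post-abort pool):
  pool = (4, 8, 2, 1)
  run task-7 (needs (0, 1, 0, 0), free (4, 8, 2, 1)); after release of (0, 3, 0, 0) the pool is (4, 11, 2, 1)
  run task-8 (needs (0, 4, 0, 0), free (4, 11, 2, 1)); after release of (0, 2, 0, 1) the pool is (4, 13, 2, 2)
  run task-3 (needs (0, 2, 2, 1), free (4, 13, 2, 2)); after release of (1, 2, 1, 2) the pool is (5, 15, 3, 4)


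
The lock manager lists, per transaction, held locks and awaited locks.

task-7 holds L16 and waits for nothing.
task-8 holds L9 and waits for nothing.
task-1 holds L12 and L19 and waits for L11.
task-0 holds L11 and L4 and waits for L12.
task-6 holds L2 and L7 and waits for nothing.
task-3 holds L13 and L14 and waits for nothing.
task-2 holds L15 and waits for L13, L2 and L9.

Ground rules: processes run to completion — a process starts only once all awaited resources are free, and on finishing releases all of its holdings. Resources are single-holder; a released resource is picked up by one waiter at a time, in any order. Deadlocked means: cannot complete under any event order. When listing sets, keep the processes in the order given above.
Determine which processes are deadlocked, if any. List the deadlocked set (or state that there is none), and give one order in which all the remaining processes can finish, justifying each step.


Deadlocked: task-1 and task-0.
Key observation: task-1 -> task-0 -> task-1 is a circular wait — nothing in it can go first; no other process is dragged down with it.
The rest can finish in the order task-8, task-3, task-6, task-7, task-2.
Check, step by step:
  run task-8 (it waits on nothing); releases L9
  run task-3 (it waits on nothing); releases L13 and L14
  run task-6 (it waits on nothing); releases L2 and L7
  run task-7 (it waits on nothing); releases L16
  task-2 waits on L13, L2 and L9 — all released -> runs and releases L15


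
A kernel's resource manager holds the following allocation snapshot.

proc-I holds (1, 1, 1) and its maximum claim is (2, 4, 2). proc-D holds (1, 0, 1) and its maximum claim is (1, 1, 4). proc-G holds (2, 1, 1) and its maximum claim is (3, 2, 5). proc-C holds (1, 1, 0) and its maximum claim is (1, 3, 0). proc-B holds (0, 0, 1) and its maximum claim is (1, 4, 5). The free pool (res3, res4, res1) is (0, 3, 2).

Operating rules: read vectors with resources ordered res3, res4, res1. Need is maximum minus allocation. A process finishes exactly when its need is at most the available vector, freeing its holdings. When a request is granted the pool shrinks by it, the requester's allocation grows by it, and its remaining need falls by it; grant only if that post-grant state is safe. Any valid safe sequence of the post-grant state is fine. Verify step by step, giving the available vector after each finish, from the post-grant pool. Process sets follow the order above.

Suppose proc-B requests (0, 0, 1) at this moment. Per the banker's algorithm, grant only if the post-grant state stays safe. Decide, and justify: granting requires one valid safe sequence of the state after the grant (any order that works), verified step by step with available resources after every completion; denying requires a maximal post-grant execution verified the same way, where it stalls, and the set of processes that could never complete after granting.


DENY: after the grant no complete ordering would exist.
Key observation: once proc-C, proc-I finish, the pool peaks at (2, 5, 2) — and every remaining process still needs more res1 than that.
Pretend the grant happened; the run proc-C, proc-I goes as far as possible. Step-by-step check:
  pool = (0, 3, 1)
  run proc-C (needs (0, 2, 0), free (0, 3, 1)); after release of (1, 1, 0) the pool is (1, 4, 1)
  run proc-I (needs (1, 3, 1), free (1, 4, 1)); after release of (1, 1, 1) the pool is (2, 5, 2)
  proc-D still needs (0, 1, 3) but only (2, 5, 2) is free — short on res1
  proc-G still needs (1, 1, 4) but only (2, 5, 2) is free — short on res1
  proc-B still needs (1, 4, 3) but only (2, 5, 2) is free — short on res1
Had the request been granted, proc-D, proc-G and proc-B could never finish.


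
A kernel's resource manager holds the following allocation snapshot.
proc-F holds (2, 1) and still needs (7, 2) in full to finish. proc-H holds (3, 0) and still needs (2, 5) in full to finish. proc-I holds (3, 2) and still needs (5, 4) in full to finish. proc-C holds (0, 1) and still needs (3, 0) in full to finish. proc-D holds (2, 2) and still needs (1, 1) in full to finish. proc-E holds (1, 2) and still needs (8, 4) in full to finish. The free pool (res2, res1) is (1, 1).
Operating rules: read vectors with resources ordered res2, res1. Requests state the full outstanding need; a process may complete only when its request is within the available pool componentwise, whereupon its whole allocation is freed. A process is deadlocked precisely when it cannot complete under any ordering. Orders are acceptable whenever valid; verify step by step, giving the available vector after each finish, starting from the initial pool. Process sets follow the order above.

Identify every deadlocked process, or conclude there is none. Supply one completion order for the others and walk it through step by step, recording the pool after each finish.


The deadlocked set is proc-F, proc-H, proc-I and proc-E.
Key observation: after proc-D, proc-C the pool peaks at (3, 4), and each blocked process is short somewhere: proc-F on res2; proc-H on res1; proc-I on res2; proc-E on res2.
One completion order for the rest: proc-D, proc-C. Verifying each step:
  pool = (1, 1)
  proc-D needs (1, 1) <= (1, 1) -> finishes; pool += (2, 2) = (3, 3)
  proc-C needs (3, 0) <= (3, 3) -> finishes; pool += (0, 1) = (3, 4)
The blocked processes can never fit:
  proc-F cannot run: need (7, 2) vs free (3, 4) (insufficient res2)
  proc-H cannot run: need (2, 5) vs free (3, 4) (insufficient res1)
  proc-I cannot run: need (5, 4) vs free (3, 4) (insufficient res2)
  proc-E cannot run: need (8, 4) vs free (3, 4) (insufficient res2)


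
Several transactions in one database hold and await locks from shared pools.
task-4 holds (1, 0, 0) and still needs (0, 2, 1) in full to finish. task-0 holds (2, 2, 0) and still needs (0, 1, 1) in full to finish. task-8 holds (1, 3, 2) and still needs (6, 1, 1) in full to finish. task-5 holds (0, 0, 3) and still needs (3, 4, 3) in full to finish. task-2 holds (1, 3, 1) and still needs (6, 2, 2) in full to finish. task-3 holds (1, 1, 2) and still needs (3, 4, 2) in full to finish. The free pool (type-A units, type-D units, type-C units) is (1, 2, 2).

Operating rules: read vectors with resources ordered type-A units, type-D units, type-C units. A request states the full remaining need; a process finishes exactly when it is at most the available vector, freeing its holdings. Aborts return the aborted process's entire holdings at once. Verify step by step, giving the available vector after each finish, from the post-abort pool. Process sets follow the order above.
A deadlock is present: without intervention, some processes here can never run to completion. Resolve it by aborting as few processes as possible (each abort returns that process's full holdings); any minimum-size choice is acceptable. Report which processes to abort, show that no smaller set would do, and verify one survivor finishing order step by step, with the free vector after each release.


The answer: abort task-8.
Key observation: the deadlocked task-2 becomes finishable only because task-8 released (1, 3, 2); it completes at step 4 below.
No smaller set exists: with zero aborts the deadlock remains.
One survivor order: task-4, task-3, task-0, task-2, task-5. Walking it through (post-abort pool first):
  pool = (2, 5, 4)
  task-4 needs (0, 2, 1) <= (2, 5, 4) -> finishes; pool += (1, 0, 0) = (3, 5, 4)
  task-3 needs (3, 4, 2) <= (3, 5, 4) -> finishes; pool += (1, 1, 2) = (4, 6, 6)
  task-0 needs (0, 1, 1) <= (4, 6, 6) -> finishes; pool += (2, 2, 0) = (6, 8, 6)
  task-2 needs (6, 2, 2) <= (6, 8, 6) -> finishes; pool += (1, 3, 1) = (7, 11, 7)
  task-5 needs (3, 4, 3) <= (7, 11, 7) -> finishes; pool += (0, 0, 3) = (7, 11, 10)


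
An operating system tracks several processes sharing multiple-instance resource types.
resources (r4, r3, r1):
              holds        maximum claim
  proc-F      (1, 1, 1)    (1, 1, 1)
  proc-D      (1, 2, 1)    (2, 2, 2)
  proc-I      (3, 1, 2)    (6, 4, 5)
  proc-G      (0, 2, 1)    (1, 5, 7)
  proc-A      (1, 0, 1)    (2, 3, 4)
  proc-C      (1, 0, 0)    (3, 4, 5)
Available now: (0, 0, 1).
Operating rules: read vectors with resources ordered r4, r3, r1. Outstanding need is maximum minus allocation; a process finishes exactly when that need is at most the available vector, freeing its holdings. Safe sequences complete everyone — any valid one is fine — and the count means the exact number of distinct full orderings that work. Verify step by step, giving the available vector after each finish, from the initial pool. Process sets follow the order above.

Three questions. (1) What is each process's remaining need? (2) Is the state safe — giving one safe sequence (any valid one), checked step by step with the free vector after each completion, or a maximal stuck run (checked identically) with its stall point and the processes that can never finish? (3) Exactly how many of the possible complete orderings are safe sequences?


(1) Need matrix, components ordered r4, r3, r1:
  proc-F: (0, 0, 0)
  proc-D: (1, 0, 1)
  proc-I: (3, 3, 3)
  proc-G: (1, 3, 6)
  proc-A: (1, 3, 3)
  proc-C: (2, 4, 5)
(2) SAFE — a valid safe sequence is proc-F, proc-D, proc-A, proc-I, proc-C, proc-G.
Key observation: at proc-D the run first touches a limit — (1, 0, 1) against (1, 1, 2), exact on a resource it actually requests.
Verifying each step:
  pool = (0, 0, 1)
  proc-F: need (0, 0, 0) fits (0, 0, 1); releases (1, 1, 1), pool now (1, 1, 2)
  proc-D: need (1, 0, 1) fits (1, 1, 2); releases (1, 2, 1), pool now (2, 3, 3)
  proc-A: need (1, 3, 3) fits (2, 3, 3); releases (1, 0, 1), pool now (3, 3, 4)
  proc-I: need (3, 3, 3) fits (3, 3, 4); releases (3, 1, 2), pool now (6, 4, 6)
  proc-C: need (2, 4, 5) fits (6, 4, 6); releases (1, 0, 0), pool now (7, 4, 6)
  proc-G: need (1, 3, 6) fits (7, 4, 6); releases (0, 2, 1), pool now (7, 6, 7)
(3) Precisely 2 of the possible complete orderings are safe sequences.


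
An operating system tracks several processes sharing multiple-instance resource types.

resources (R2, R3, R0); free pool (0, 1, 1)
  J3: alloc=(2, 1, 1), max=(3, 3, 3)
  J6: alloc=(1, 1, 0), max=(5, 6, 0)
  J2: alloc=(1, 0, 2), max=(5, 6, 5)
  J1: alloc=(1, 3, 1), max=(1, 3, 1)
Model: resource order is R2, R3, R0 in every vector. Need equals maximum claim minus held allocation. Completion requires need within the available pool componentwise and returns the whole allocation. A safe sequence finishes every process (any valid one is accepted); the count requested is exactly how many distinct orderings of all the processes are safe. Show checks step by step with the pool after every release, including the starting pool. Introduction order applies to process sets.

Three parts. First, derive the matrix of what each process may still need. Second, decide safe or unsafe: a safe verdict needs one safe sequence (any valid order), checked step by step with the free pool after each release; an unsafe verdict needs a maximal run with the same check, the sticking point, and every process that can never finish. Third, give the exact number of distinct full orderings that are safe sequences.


(1) Outstanding need per process (order R2, R3, R0):
  J3: (1, 2, 2)
  J6: (4, 5, 0)
  J2: (4, 6, 3)
  J1: (0, 0, 0)
(2) UNSAFE — no complete ordering exists.
Key observation: the pool after J1, J3 is (3, 5, 3); every surviving request exceeds it in R2, so progress ends there.
Going as far as possible: J1, J3; after that, nothing fits. Walking it through:
  pool = (0, 1, 1)
  run J1 (needs (0, 0, 0), free (0, 1, 1)); after release of (1, 3, 1) the pool is (1, 4, 2)
  run J3 (needs (1, 2, 2), free (1, 4, 2)); after release of (2, 1, 1) the pool is (3, 5, 3)
  blocked: J6 wants (4, 5, 0), pool (3, 5, 3) — not enough R2
  blocked: J2 wants (4, 6, 3), pool (3, 5, 3) — not enough R2 and R3
Processes that can never finish: J6 and J2.
(3) The exact count: 0 of the possible complete orderings are safe sequences.


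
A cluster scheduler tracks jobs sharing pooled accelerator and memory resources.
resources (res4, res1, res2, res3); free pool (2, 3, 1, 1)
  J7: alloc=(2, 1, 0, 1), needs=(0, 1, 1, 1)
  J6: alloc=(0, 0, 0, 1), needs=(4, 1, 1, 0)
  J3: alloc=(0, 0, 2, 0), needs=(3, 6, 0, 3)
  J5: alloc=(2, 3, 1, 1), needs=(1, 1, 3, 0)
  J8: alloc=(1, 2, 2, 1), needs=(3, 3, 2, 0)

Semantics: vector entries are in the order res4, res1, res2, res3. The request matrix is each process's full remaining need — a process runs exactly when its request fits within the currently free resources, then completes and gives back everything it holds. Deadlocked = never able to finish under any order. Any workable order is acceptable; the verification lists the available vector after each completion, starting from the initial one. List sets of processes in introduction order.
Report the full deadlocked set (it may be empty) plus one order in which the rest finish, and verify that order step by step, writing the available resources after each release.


The deadlocked set is J3, J5 and J8.
Key observation: after J7, J6 the pool peaks at (4, 4, 1, 3), and each blocked process is short somewhere: J3 on res1; J5 on res2; J8 on res2.
One completion order for the rest: J7, J6. Verifying each step:
  pool = (2, 3, 1, 1)
  J7 needs (0, 1, 1, 1) <= (2, 3, 1, 1) -> finishes; pool += (2, 1, 0, 1) = (4, 4, 1, 2)
  J6 needs (4, 1, 1, 0) <= (4, 4, 1, 2) -> finishes; pool += (0, 0, 0, 1) = (4, 4, 1, 3)
The stuck group stays short no matter what:
  J3 still needs (3, 6, 0, 3) but only (4, 4, 1, 3) is free — short on res1
  J5 still needs (1, 1, 3, 0) but only (4, 4, 1, 3) is free — short on res2
  J8 still needs (3, 3, 2, 0) but only (4, 4, 1, 3) is free — short on res2


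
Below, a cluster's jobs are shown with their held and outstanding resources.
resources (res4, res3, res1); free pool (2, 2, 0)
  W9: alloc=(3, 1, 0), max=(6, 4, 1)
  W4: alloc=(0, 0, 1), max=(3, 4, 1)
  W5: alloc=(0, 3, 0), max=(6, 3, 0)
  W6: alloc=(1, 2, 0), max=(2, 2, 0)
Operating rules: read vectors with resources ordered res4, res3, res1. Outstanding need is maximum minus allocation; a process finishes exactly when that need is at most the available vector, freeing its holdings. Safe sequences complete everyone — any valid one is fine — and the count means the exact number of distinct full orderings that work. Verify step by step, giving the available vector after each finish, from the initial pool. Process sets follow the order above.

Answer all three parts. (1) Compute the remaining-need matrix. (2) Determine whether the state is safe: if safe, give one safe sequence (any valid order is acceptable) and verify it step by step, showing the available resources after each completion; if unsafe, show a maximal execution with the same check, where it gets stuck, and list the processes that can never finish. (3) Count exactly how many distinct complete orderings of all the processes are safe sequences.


(1) Outstanding need per process (order res4, res3, res1):
  W9: (3, 3, 1)
  W4: (3, 4, 0)
  W5: (6, 0, 0)
  W6: (1, 0, 0)
(2) SAFE — a valid safe sequence is W6, W4, W9, W5.
Key observation: W4 marks the first exact bind of the order: its need (3, 4, 0) fits the free (3, 4, 0) with zero slack on a requested resource.
Walking it through:
  pool = (2, 2, 0)
  W6: need (1, 0, 0) fits (2, 2, 0); releases (1, 2, 0), pool now (3, 4, 0)
  W4: need (3, 4, 0) fits (3, 4, 0); releases (0, 0, 1), pool now (3, 4, 1)
  W9: need (3, 3, 1) fits (3, 4, 1); releases (3, 1, 0), pool now (6, 5, 1)
  W5: need (6, 0, 0) fits (6, 5, 1); releases (0, 3, 0), pool now (6, 8, 1)
(3) Precisely 1 of the possible complete orderings is a safe sequence.


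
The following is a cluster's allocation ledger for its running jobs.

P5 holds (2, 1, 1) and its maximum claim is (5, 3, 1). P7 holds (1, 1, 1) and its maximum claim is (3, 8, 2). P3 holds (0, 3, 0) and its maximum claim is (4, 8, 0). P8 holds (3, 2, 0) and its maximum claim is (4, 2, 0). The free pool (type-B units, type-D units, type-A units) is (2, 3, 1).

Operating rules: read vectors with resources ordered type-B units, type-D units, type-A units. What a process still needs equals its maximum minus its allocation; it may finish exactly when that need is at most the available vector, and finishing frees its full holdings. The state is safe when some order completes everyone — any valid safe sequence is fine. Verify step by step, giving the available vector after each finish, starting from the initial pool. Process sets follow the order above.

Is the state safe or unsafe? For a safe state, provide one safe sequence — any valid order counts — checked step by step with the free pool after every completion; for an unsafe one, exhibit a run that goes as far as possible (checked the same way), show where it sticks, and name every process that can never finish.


SAFE, for example via the order P8, P5, P3, P7.
Key observation: every step clears its requested resources with room to spare; the minimum clearance is 1, first at P8 — (1, 0, 0) vs (2, 3, 1) free.
Check, step by step:
  pool = (2, 3, 1)
  run P8 (needs (1, 0, 0), free (2, 3, 1)); after release of (3, 2, 0) the pool is (5, 5, 1)
  run P5 (needs (3, 2, 0), free (5, 5, 1)); after release of (2, 1, 1) the pool is (7, 6, 2)
  run P3 (needs (4, 5, 0), free (7, 6, 2)); after release of (0, 3, 0) the pool is (7, 9, 2)
  run P7 (needs (2, 7, 1), free (7, 9, 2)); after release of (1, 1, 1) the pool is (8, 10, 3)
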